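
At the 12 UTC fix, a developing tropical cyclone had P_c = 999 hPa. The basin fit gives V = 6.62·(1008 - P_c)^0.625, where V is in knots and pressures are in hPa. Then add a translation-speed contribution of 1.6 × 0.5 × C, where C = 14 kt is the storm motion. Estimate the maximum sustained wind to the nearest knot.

ΔP = 1008 − 999 = 9 hPa.
9^0.625 ≈ 3.948.
V ≈ 6.62 × 3.948 ≈ 26.1 kt.
Translation term: 1.6 × 0.5 × 14 = 11.2 kt.
Corrected V ≈ 37.3 kt → 37 kt.

37 kt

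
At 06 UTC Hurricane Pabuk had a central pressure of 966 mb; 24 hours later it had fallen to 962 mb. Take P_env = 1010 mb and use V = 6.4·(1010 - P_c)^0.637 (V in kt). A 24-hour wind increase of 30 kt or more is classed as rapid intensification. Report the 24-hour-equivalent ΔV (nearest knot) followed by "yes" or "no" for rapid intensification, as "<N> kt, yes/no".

4 kt, no

V₁: ΔP = 44, V ≈ 6.4 × 44^0.637 ≈ 71.30 kt.
V₂: ΔP = 48, V ≈ 6.4 × 48^0.637 ≈ 75.36 kt.
ΔV over 24 h = 4.06 kt → 24 h equivalent = 4.06 × 24/24 ≈ 4.06 kt.
4 kt < 30 kt ⇒ not rapid intensification.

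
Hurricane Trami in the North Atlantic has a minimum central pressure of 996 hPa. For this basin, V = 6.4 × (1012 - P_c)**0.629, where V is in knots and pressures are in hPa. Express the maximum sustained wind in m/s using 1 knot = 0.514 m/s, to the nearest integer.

19 m/s

ΔP = 1012 − 996 = 16 hPa.
V ≈ 6.4 × 16^0.629 = 6.4 × 5.720 ≈ 36.608 kt.
36.608 × 0.514 ≈ 18.82 m/s → 19 m/s.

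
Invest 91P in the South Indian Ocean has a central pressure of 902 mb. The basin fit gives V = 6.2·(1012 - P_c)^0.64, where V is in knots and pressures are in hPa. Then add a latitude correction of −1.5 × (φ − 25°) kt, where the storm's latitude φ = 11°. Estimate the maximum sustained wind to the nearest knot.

147 kt

ΔP = 1012 − 902 = 110 mb.
110^0.64 ≈ 20.253.
V ≈ 6.2 × 20.253 ≈ 125.6 kt.
Latitude correction: −1.5 × (11 − 25) = 21 kt.
Corrected V ≈ 146.6 kt → 147 kt.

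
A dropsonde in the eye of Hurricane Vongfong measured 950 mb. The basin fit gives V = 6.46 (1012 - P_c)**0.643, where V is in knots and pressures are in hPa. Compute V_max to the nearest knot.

92 kt

ΔP = 1012 − 950 = 62 mb.
62^0.643 ≈ 14.207.
V ≈ 6.46 × 14.207 ≈ 91.8 kt.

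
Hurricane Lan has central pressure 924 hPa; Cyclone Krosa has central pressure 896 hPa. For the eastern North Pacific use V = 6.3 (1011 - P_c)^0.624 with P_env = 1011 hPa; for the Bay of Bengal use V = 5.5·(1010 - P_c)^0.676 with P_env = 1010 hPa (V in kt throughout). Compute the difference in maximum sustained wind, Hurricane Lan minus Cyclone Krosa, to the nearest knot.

-33 kt

Hurricane Lan: ΔP = 87; V ≈ 6.3 × 87^0.624 ≈ 102.24 kt.
Cyclone Krosa: ΔP = 114; V ≈ 5.5 × 114^0.676 ≈ 135.15 kt.
Difference ≈ 102.24 − 135.15 = -32.91 → -33 kt.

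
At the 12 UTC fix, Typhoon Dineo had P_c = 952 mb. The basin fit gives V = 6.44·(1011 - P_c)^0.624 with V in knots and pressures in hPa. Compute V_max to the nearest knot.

ΔP = 1011 − 952 = 59 mb.
59^0.624 ≈ 12.735.
V ≈ 6.44 × 12.735 ≈ 82.0 kt.

82 kt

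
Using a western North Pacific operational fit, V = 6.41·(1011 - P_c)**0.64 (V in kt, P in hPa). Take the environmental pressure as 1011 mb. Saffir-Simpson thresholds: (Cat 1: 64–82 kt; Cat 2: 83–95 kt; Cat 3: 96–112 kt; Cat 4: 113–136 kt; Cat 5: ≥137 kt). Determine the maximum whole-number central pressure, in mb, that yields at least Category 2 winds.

956 mb

Category 2 begins at V = 83 kt.
Required ΔP = (83/6.41)^(1/0.64) = 12.949^1.562 ≈ 54.68 mb.
P_c ≤ 1011 − 54.68 = 956.32, so the highest integer P_c is 956 mb.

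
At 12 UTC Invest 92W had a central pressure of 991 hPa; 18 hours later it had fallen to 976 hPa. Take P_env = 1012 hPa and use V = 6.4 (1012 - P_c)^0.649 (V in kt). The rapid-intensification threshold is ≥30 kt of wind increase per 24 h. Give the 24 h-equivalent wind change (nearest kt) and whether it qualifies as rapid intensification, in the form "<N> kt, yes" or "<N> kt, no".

26 kt, no

V₁: ΔP = 21, V ≈ 6.4 × 21^0.649 ≈ 46.16 kt.
V₂: ΔP = 36, V ≈ 6.4 × 36^0.649 ≈ 65.50 kt.
ΔV over 18 h = 19.34 kt → 24 h equivalent = 19.34 × 24/18 ≈ 25.79 kt.
26 kt < 30 kt ⇒ not rapid intensification.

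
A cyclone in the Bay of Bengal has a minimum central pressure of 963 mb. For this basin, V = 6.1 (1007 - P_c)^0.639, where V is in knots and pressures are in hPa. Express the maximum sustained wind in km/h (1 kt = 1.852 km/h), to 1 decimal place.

ΔP = 1007 − 963 = 44 mb.
V ≈ 6.1 × 44^0.639 = 6.1 × 11.224 ≈ 68.469 kt.
68.469 × 1.852 ≈ 126.81 km/h → 126.8 km/h.

126.8 km/h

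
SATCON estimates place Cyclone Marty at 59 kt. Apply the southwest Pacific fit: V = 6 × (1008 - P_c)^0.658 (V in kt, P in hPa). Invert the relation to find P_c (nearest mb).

ΔP = (V / 6)^(1/0.658) = (59/6)^1.520.
59/6 = 9.833; 9.833^1.520 ≈ 32.26 mb.
P_c = 1008 − 32.26 = 975.74 ≈ 976 mb.

976 mb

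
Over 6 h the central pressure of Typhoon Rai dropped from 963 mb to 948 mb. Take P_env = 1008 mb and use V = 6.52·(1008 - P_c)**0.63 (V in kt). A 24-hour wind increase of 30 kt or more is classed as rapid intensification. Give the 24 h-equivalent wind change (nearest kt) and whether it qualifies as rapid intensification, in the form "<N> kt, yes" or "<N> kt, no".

V₁: ΔP = 45, V ≈ 6.52 × 45^0.63 ≈ 71.74 kt.
V₂: ΔP = 60, V ≈ 6.52 × 60^0.63 ≈ 86.00 kt.
ΔV over 6 h = 14.26 kt → 24 h equivalent = 14.26 × 24/6 ≈ 57.04 kt.
57 kt ≥ 30 kt ⇒ rapid intensification.

57 kt, yes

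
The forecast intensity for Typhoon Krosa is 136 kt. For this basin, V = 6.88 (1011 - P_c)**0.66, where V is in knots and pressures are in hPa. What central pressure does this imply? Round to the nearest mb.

ΔP = (V / 6.88)^(1/0.66) = (136/6.88)^1.515.
136/6.88 = 19.767; 19.767^1.515 ≈ 91.95 mb.
P_c = 1011 − 91.95 = 919.05 ≈ 919 mb.

919 mb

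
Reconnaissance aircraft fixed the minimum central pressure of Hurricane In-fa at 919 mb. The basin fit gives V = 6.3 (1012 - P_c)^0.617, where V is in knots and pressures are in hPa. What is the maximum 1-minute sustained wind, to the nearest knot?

ΔP = 1012 − 919 = 93 mb.
93^0.617 ≈ 16.389.
V ≈ 6.3 × 16.389 ≈ 103.3 kt.

103 kt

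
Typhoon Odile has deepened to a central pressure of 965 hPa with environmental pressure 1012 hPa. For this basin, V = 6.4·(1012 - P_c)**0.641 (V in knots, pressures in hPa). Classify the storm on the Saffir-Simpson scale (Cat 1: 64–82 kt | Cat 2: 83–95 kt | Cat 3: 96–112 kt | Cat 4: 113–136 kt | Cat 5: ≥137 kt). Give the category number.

1

ΔP = 1012 − 965 = 47 hPa.
V ≈ 6.4 × 47^0.641 = 6.4 × 11.80 ≈ 76 kt.
76 kt falls in the Category 1 band.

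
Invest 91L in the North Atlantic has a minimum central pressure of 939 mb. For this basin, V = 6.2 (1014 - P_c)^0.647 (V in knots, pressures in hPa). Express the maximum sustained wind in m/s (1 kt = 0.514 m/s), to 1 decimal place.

ΔP = 1014 − 939 = 75 mb.
V ≈ 6.2 × 75^0.647 = 6.2 × 16.337 ≈ 101.288 kt.
101.288 × 0.514 ≈ 52.06 m/s → 52.1 m/s.

52.1 m/s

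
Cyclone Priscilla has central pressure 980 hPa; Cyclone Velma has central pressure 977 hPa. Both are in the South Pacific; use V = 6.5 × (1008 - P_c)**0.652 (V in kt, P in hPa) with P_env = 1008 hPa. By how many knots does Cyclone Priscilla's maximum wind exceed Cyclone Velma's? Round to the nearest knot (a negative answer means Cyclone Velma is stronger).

Cyclone Priscilla: ΔP = 28; V ≈ 6.5 × 28^0.652 ≈ 57.08 kt.
Cyclone Velma: ΔP = 31; V ≈ 6.5 × 31^0.652 ≈ 60.99 kt.
Difference ≈ 57.08 − 60.99 = -3.91 → -4 kt.

-4 kt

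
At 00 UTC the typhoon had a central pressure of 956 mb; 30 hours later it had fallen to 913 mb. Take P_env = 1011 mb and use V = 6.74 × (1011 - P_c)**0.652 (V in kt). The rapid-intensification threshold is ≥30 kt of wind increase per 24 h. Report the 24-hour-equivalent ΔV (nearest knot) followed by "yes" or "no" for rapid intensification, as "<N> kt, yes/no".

V₁: ΔP = 55, V ≈ 6.74 × 55^0.652 ≈ 91.91 kt.
V₂: ΔP = 98, V ≈ 6.74 × 98^0.652 ≈ 133.95 kt.
ΔV over 30 h = 42.04 kt → 24 h equivalent = 42.04 × 24/30 ≈ 33.63 kt.
34 kt ≥ 30 kt ⇒ rapid intensification.

34 kt, yes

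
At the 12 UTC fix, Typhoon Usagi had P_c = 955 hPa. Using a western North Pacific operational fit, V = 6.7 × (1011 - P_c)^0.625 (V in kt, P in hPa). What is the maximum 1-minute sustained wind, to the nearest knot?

83 kt

ΔP = 1011 − 955 = 56 hPa.
56^0.625 ≈ 12.377.
V ≈ 6.7 × 12.377 ≈ 82.9 kt.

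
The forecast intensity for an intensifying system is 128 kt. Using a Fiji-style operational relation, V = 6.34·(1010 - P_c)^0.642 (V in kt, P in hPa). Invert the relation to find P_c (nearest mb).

902 mb

ΔP = (V / 6.34)^(1/0.642) = (128/6.34)^1.558.
128/6.34 = 20.189; 20.189^1.558 ≈ 107.87 mb.
P_c = 1010 − 107.87 = 902.13 ≈ 902 mb.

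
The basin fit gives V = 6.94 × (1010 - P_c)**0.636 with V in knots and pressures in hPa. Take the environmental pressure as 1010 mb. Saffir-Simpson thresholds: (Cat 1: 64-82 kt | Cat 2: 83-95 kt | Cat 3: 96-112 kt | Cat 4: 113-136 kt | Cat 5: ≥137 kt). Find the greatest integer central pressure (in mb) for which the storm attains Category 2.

960 mb

Category 2 begins at V = 83 kt.
Required ΔP = (83/6.94)^(1/0.636) = 11.960^1.572 ≈ 49.49 mb.
P_c ≤ 1010 − 49.49 = 960.51, so the highest integer P_c is 960 mb.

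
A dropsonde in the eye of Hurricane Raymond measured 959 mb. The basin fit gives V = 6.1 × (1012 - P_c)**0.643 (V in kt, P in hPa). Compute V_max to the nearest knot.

78 kt

ΔP = 1012 − 959 = 53 mb.
53^0.643 ≈ 12.844.
V ≈ 6.1 × 12.844 ≈ 78.4 kt.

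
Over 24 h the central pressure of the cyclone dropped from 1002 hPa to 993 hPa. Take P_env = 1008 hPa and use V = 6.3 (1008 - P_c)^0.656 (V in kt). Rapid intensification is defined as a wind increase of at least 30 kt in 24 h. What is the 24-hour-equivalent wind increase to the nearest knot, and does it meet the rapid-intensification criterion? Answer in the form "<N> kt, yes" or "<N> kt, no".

17 kt, no

V₁: ΔP = 6, V ≈ 6.3 × 6^0.656 ≈ 20.41 kt.
V₂: ΔP = 15, V ≈ 6.3 × 15^0.656 ≈ 37.23 kt.
ΔV over 24 h = 16.82 kt → 24 h equivalent = 16.82 × 24/24 ≈ 16.82 kt.
17 kt < 30 kt ⇒ not rapid intensification.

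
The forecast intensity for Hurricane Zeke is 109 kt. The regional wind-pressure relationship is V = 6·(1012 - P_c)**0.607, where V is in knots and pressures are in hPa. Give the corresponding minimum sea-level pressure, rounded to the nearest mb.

ΔP = (V / 6)^(1/0.607) = (109/6)^1.647.
109/6 = 18.167; 18.167^1.647 ≈ 118.74 mb.
P_c = 1012 − 118.74 = 893.26 ≈ 893 mb.

893 mb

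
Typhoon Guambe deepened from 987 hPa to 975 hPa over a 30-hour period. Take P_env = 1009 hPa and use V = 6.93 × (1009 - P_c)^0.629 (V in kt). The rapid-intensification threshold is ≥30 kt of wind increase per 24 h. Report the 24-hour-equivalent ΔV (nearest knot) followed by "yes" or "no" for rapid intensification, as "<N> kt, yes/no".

V₁: ΔP = 22, V ≈ 6.93 × 22^0.629 ≈ 48.43 kt.
V₂: ΔP = 34, V ≈ 6.93 × 34^0.629 ≈ 63.68 kt.
ΔV over 30 h = 15.25 kt → 24 h equivalent = 15.25 × 24/30 ≈ 12.20 kt.
12 kt < 30 kt ⇒ not rapid intensification.

12 kt, no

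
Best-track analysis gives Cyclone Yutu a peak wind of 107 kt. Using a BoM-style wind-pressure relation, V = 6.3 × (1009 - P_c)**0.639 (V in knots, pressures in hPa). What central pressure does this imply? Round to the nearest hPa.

ΔP = (V / 6.3)^(1/0.639) = (107/6.3)^1.565.
107/6.3 = 16.984; 16.984^1.565 ≈ 84.13 hPa.
P_c = 1009 − 84.13 = 924.87 ≈ 925 hPa.

925 hPa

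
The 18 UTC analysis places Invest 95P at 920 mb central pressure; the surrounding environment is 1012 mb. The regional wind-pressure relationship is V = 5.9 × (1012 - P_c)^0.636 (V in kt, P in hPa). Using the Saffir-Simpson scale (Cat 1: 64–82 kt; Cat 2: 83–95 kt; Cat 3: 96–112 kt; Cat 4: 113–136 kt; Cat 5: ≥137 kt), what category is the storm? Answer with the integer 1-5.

ΔP = 1012 − 920 = 92 mb.
V ≈ 5.9 × 92^0.636 = 5.9 × 17.74 ≈ 105 kt.
105 kt falls in the Category 3 band.

3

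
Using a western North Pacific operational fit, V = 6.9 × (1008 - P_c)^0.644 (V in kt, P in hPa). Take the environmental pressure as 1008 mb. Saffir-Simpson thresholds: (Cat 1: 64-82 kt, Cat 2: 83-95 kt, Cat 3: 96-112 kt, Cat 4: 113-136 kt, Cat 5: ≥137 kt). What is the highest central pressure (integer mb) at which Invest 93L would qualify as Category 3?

948 mb

Category 3 begins at V = 96 kt.
Required ΔP = (96/6.9)^(1/0.644) = 13.913^1.553 ≈ 59.63 mb.
P_c ≤ 1008 − 59.63 = 948.37, so the highest integer P_c is 948 mb.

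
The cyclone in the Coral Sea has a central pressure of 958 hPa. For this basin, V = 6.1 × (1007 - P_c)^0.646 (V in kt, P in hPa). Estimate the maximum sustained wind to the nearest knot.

75 kt

ΔP = 1007 − 958 = 49 hPa.
49^0.646 ≈ 12.356.
V ≈ 6.1 × 12.356 ≈ 75.4 kt.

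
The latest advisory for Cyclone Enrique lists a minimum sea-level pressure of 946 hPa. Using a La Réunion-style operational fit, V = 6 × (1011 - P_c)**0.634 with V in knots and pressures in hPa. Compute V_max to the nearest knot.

85 kt

ΔP = 1011 − 946 = 65 hPa.
65^0.634 ≈ 14.105.
V ≈ 6 × 14.105 ≈ 84.6 kt.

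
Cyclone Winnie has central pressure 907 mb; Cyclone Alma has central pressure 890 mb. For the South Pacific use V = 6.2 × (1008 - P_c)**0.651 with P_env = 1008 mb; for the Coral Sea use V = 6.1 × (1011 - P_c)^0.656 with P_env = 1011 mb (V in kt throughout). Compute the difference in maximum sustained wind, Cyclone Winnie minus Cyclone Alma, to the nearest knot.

Cyclone Winnie: ΔP = 101; V ≈ 6.2 × 101^0.651 ≈ 125.08 kt.
Cyclone Alma: ΔP = 121; V ≈ 6.1 × 121^0.656 ≈ 141.79 kt.
Difference ≈ 125.08 − 141.79 = -16.71 → -17 kt.

-17 kt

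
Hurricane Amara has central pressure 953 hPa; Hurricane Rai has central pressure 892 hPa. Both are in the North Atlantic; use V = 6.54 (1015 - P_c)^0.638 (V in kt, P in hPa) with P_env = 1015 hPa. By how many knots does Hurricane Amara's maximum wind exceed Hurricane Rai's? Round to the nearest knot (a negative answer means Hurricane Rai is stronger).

-50 kt

Hurricane Amara: ΔP = 62; V ≈ 6.54 × 62^0.638 ≈ 91.02 kt.
Hurricane Rai: ΔP = 123; V ≈ 6.54 × 123^0.638 ≈ 140.91 kt.
Difference ≈ 91.02 − 140.91 = -49.89 → -50 kt.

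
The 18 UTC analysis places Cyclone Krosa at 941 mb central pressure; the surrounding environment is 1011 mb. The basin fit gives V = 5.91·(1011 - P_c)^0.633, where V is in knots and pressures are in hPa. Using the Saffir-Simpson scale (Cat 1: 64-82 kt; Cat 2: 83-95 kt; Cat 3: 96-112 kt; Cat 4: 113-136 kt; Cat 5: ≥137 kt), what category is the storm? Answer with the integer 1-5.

2

ΔP = 1011 − 941 = 70 mb.
V ≈ 5.91 × 70^0.633 = 5.91 × 14.72 ≈ 87 kt.
87 kt falls in the Category 2 band.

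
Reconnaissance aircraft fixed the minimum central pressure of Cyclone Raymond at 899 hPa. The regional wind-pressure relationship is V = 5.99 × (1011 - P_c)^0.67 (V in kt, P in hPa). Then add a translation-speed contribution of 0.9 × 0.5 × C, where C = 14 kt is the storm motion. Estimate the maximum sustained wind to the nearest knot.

ΔP = 1011 − 899 = 112 hPa.
112^0.67 ≈ 23.603.
V ≈ 5.99 × 23.603 ≈ 141.4 kt.
Translation term: 0.9 × 0.5 × 14 = 6.3 kt.
Corrected V ≈ 147.7 kt → 148 kt.

148 kt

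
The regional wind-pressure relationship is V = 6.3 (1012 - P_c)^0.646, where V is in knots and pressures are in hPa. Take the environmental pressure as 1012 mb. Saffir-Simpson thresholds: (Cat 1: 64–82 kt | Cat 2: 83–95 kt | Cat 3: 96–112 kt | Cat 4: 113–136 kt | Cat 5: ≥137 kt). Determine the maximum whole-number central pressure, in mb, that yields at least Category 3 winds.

944 mb

Category 3 begins at V = 96 kt.
Required ΔP = (96/6.3)^(1/0.646) = 15.238^1.548 ≈ 67.79 mb.
P_c ≤ 1012 − 67.79 = 944.21, so the highest integer P_c is 944 mb.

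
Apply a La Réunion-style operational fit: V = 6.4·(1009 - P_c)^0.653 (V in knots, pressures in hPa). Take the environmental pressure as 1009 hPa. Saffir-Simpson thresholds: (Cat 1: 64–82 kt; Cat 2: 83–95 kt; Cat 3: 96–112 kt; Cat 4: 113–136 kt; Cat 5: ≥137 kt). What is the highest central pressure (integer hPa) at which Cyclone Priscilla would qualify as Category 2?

Category 2 begins at V = 83 kt.
Required ΔP = (83/6.4)^(1/0.653) = 12.969^1.531 ≈ 50.62 hPa.
P_c ≤ 1009 − 50.62 = 958.38, so the highest integer P_c is 958 hPa.

958 hPa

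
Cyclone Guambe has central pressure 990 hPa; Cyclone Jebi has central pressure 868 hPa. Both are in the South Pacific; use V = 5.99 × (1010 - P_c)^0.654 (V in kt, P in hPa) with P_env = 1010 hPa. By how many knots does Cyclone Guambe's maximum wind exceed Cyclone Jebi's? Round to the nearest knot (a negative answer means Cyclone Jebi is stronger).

-111 kt

Cyclone Guambe: ΔP = 20; V ≈ 5.99 × 20^0.654 ≈ 42.49 kt.
Cyclone Jebi: ΔP = 142; V ≈ 5.99 × 142^0.654 ≈ 153.12 kt.
Difference ≈ 42.49 − 153.12 = -110.63 → -111 kt.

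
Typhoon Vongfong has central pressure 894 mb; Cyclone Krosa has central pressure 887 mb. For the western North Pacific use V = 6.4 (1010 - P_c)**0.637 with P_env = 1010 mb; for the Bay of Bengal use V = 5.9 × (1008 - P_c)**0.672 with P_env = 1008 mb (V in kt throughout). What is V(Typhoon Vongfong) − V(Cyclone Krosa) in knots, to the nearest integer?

Typhoon Vongfong: ΔP = 116; V ≈ 6.4 × 116^0.637 ≈ 132.20 kt.
Cyclone Krosa: ΔP = 121; V ≈ 5.9 × 121^0.672 ≈ 148.08 kt.
Difference ≈ 132.20 − 148.08 = -15.88 → -16 kt.

-16 kt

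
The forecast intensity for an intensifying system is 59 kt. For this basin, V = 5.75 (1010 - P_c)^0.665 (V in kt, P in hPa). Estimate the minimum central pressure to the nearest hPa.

ΔP = (V / 5.75)^(1/0.665) = (59/5.75)^1.504.
59/5.75 = 10.261; 10.261^1.504 ≈ 33.16 hPa.
P_c = 1010 − 33.16 = 976.84 ≈ 977 hPa.

977 hPa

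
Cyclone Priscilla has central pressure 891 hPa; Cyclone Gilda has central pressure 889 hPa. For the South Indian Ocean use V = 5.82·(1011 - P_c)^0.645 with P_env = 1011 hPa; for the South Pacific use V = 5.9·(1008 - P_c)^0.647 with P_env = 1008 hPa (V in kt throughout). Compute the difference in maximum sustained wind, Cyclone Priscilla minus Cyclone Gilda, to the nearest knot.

Cyclone Priscilla: ΔP = 120; V ≈ 5.82 × 120^0.645 ≈ 127.64 kt.
Cyclone Gilda: ΔP = 119; V ≈ 5.9 × 119^0.647 ≈ 129.94 kt.
Difference ≈ 127.64 − 129.94 = -2.30 → -2 kt.

-2 kt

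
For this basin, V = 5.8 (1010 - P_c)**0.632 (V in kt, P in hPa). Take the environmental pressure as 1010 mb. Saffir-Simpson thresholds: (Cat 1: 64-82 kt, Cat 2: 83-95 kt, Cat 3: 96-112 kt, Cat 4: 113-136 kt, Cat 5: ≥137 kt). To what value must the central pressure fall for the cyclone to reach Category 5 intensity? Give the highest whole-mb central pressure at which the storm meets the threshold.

Category 5 begins at V = 137 kt.
Required ΔP = (137/5.8)^(1/0.632) = 23.621^1.582 ≈ 148.91 mb.
P_c ≤ 1010 − 148.91 = 861.09, so the highest integer P_c is 861 mb.

861 mb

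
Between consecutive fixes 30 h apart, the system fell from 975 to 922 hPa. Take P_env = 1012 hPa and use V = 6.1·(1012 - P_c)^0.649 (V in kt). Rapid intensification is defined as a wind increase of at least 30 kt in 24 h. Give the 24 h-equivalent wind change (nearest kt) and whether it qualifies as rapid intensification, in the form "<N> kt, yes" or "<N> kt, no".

40 kt, yes

V₁: ΔP = 37, V ≈ 6.1 × 37^0.649 ≈ 63.55 kt.
V₂: ΔP = 90, V ≈ 6.1 × 90^0.649 ≈ 113.14 kt.
ΔV over 30 h = 49.59 kt → 24 h equivalent = 49.59 × 24/30 ≈ 39.67 kt.
40 kt ≥ 30 kt ⇒ rapid intensification.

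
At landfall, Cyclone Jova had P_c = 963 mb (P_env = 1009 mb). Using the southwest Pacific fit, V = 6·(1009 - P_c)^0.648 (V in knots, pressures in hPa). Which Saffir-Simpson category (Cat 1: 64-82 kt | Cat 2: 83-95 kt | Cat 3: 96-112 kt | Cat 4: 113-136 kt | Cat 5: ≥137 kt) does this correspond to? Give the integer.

ΔP = 1009 − 963 = 46 mb.
V ≈ 6 × 46^0.648 = 6 × 11.95 ≈ 72 kt.
72 kt falls in the Category 1 band.

1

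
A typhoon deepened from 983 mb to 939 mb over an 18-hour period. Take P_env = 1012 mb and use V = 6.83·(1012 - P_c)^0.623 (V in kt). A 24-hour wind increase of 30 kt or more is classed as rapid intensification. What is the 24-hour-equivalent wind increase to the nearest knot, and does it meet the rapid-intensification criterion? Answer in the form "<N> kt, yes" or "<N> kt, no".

V₁: ΔP = 29, V ≈ 6.83 × 29^0.623 ≈ 55.65 kt.
V₂: ΔP = 73, V ≈ 6.83 × 73^0.623 ≈ 98.92 kt.
ΔV over 18 h = 43.27 kt → 24 h equivalent = 43.27 × 24/18 ≈ 57.69 kt.
58 kt ≥ 30 kt ⇒ rapid intensification.

58 kt, yes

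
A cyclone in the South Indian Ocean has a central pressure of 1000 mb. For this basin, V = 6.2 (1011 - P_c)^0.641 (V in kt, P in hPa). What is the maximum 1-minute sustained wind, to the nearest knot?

29 kt

ΔP = 1011 − 1000 = 11 mb.
11^0.641 ≈ 4.651.
V ≈ 6.2 × 4.651 ≈ 28.8 kt.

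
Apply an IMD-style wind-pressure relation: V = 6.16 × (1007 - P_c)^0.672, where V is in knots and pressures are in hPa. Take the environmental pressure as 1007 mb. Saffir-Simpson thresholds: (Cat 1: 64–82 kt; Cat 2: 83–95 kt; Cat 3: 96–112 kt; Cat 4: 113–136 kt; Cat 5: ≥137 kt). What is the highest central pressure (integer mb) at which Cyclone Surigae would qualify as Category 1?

974 mb

Category 1 begins at V = 64 kt.
Required ΔP = (64/6.16)^(1/0.672) = 10.390^1.488 ≈ 32.57 mb.
P_c ≤ 1007 − 32.57 = 974.43, so the highest integer P_c is 974 mb.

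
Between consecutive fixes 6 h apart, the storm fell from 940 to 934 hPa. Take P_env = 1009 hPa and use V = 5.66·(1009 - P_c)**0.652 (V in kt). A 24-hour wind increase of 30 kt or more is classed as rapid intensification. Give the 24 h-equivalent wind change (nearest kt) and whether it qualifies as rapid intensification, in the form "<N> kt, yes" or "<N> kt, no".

V₁: ΔP = 69, V ≈ 5.66 × 69^0.652 ≈ 89.48 kt.
V₂: ΔP = 75, V ≈ 5.66 × 75^0.652 ≈ 94.48 kt.
ΔV over 6 h = 5.00 kt → 24 h equivalent = 5.00 × 24/6 ≈ 20.00 kt.
20 kt < 30 kt ⇒ not rapid intensification.

20 kt, no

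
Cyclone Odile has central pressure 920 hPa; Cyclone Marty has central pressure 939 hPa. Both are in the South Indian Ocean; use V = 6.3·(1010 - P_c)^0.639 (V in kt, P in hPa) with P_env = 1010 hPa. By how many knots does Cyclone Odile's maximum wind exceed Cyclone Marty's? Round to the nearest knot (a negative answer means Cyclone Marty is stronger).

16 kt

Cyclone Odile: ΔP = 90; V ≈ 6.3 × 90^0.639 ≈ 111.71 kt.
Cyclone Marty: ΔP = 71; V ≈ 6.3 × 71^0.639 ≈ 96.01 kt.
Difference ≈ 111.71 − 96.01 = 15.70 → 16 kt.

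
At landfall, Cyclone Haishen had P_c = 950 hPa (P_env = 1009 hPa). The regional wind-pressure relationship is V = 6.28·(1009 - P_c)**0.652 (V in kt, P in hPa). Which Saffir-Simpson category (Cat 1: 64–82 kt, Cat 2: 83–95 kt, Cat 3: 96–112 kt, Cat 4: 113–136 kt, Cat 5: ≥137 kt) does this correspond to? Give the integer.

ΔP = 1009 − 950 = 59 hPa.
V ≈ 6.28 × 59^0.652 = 6.28 × 14.28 ≈ 90 kt.
90 kt falls in the Category 2 band.

2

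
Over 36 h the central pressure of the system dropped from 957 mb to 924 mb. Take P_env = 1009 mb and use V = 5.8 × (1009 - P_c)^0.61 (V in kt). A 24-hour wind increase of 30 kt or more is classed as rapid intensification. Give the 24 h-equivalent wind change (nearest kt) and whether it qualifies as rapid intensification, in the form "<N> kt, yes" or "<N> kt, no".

15 kt, no

V₁: ΔP = 52, V ≈ 5.8 × 52^0.61 ≈ 64.59 kt.
V₂: ΔP = 85, V ≈ 5.8 × 85^0.61 ≈ 87.17 kt.
ΔV over 36 h = 22.58 kt → 24 h equivalent = 22.58 × 24/36 ≈ 15.05 kt.
15 kt < 30 kt ⇒ not rapid intensification.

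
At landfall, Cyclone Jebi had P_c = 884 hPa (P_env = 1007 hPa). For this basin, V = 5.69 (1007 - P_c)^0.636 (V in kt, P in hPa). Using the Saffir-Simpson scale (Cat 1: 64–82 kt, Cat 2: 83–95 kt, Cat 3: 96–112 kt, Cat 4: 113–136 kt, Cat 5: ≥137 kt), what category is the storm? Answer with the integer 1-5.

ΔP = 1007 − 884 = 123 hPa.
V ≈ 5.69 × 123^0.636 = 5.69 × 21.34 ≈ 121 kt.
121 kt falls in the Category 4 band.

4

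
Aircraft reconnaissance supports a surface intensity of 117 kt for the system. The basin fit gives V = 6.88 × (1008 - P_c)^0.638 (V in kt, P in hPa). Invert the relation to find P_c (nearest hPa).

ΔP = (V / 6.88)^(1/0.638) = (117/6.88)^1.567.
117/6.88 = 17.006; 17.006^1.567 ≈ 84.89 hPa.
P_c = 1008 − 84.89 = 923.11 ≈ 923 hPa.

923 hPa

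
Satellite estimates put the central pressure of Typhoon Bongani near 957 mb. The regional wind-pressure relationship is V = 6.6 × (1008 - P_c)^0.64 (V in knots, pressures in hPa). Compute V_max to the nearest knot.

ΔP = 1008 − 957 = 51 mb.
51^0.64 ≈ 12.384.
V ≈ 6.6 × 12.384 ≈ 81.7 kt.

82 kt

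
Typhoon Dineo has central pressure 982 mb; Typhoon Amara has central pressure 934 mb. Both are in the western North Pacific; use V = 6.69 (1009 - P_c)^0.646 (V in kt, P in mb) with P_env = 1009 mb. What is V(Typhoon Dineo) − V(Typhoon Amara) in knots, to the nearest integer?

-53 kt

Typhoon Dineo: ΔP = 27; V ≈ 6.69 × 27^0.646 ≈ 56.25 kt.
Typhoon Amara: ΔP = 75; V ≈ 6.69 × 75^0.646 ≈ 108.82 kt.
Difference ≈ 56.25 − 108.82 = -52.57 → -53 kt.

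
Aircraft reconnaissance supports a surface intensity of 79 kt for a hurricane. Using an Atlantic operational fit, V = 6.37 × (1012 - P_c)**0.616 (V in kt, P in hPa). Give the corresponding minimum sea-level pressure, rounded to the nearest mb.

ΔP = (V / 6.37)^(1/0.616) = (79/6.37)^1.623.
79/6.37 = 12.402; 12.402^1.623 ≈ 59.59 mb.
P_c = 1012 − 59.59 = 952.41 ≈ 952 mb.

952 mb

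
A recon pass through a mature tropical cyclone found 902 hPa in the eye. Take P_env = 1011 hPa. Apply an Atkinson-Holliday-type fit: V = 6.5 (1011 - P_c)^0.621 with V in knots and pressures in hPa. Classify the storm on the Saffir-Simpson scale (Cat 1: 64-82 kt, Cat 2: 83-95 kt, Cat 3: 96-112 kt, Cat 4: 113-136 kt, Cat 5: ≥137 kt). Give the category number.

ΔP = 1011 − 902 = 109 hPa.
V ≈ 6.5 × 109^0.621 = 6.5 × 18.42 ≈ 120 kt.
120 kt falls in the Category 4 band.

4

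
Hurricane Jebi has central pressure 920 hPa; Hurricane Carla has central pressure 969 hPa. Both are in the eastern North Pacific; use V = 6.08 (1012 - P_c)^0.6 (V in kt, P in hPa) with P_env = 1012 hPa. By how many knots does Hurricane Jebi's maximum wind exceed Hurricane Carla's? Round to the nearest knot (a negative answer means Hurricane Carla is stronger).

Hurricane Jebi: ΔP = 92; V ≈ 6.08 × 92^0.6 ≈ 91.66 kt.
Hurricane Carla: ΔP = 43; V ≈ 6.08 × 43^0.6 ≈ 58.07 kt.
Difference ≈ 91.66 − 58.07 = 33.59 → 34 kt.

34 kt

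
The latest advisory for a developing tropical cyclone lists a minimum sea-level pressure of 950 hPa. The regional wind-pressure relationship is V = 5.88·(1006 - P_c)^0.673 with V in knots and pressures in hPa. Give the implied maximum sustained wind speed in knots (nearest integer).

88 kt

ΔP = 1006 − 950 = 56 hPa.
56^0.673 ≈ 15.015.
V ≈ 5.88 × 15.015 ≈ 88.3 kt.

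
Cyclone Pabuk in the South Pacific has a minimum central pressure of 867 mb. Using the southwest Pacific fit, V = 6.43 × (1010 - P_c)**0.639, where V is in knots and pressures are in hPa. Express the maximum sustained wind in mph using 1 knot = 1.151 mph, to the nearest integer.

176 mph

ΔP = 1010 − 867 = 143 mb.
V ≈ 6.43 × 143^0.639 = 6.43 × 23.837 ≈ 153.275 kt.
153.275 × 1.151 ≈ 176.42 mph → 176 mph.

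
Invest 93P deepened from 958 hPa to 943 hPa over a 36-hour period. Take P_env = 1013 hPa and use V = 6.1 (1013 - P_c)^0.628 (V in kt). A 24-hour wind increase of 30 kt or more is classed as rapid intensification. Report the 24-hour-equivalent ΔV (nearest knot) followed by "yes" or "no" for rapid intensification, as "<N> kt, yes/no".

8 kt, no

V₁: ΔP = 55, V ≈ 6.1 × 55^0.628 ≈ 75.56 kt.
V₂: ΔP = 70, V ≈ 6.1 × 70^0.628 ≈ 87.91 kt.
ΔV over 36 h = 12.35 kt → 24 h equivalent = 12.35 × 24/36 ≈ 8.23 kt.
8 kt < 30 kt ⇒ not rapid intensification.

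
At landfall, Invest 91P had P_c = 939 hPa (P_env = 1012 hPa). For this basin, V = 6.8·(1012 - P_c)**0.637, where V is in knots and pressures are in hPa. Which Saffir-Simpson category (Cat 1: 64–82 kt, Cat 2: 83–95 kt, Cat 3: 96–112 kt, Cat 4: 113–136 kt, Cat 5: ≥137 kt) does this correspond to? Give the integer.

3

ΔP = 1012 − 939 = 73 hPa.
V ≈ 6.8 × 73^0.637 = 6.8 × 15.38 ≈ 105 kt.
105 kt falls in the Category 3 band.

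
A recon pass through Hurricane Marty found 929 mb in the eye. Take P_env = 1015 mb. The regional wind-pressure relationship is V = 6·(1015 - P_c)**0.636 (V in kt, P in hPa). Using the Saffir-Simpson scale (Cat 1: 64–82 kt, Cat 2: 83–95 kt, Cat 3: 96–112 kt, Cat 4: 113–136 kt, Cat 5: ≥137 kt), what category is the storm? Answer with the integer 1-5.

3

ΔP = 1015 − 929 = 86 mb.
V ≈ 6 × 86^0.636 = 6 × 17.00 ≈ 102 kt.
102 kt falls in the Category 3 band.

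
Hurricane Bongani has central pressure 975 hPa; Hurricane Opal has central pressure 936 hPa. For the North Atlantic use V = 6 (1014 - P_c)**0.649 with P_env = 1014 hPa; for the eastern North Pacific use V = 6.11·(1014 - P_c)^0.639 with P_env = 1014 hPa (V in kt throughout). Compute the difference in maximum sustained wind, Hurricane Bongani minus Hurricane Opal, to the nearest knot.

Hurricane Bongani: ΔP = 39; V ≈ 6 × 39^0.649 ≈ 64.68 kt.
Hurricane Opal: ΔP = 78; V ≈ 6.11 × 78^0.639 ≈ 98.88 kt.
Difference ≈ 64.68 − 98.88 = -34.20 → -34 kt.

-34 kt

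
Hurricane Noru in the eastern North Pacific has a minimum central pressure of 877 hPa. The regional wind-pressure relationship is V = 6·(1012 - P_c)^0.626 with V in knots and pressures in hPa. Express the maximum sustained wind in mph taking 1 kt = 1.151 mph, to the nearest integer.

ΔP = 1012 − 877 = 135 hPa.
V ≈ 6 × 135^0.626 = 6 × 21.557 ≈ 129.342 kt.
129.342 × 1.151 ≈ 148.87 mph → 149 mph.

149 mph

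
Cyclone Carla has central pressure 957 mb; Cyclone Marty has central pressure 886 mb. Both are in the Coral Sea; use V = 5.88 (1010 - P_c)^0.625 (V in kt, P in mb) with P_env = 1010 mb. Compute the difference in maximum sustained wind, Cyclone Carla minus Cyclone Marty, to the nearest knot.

-49 kt

Cyclone Carla: ΔP = 53; V ≈ 5.88 × 53^0.625 ≈ 70.32 kt.
Cyclone Marty: ΔP = 124; V ≈ 5.88 × 124^0.625 ≈ 119.61 kt.
Difference ≈ 70.32 − 119.61 = -49.29 → -49 kt.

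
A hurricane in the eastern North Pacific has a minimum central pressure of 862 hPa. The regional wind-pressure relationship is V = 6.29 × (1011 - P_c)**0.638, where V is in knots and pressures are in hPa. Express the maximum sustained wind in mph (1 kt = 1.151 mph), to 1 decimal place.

176.3 mph

ΔP = 1011 − 862 = 149 hPa.
V ≈ 6.29 × 149^0.638 = 6.29 × 24.350 ≈ 153.159 kt.
153.159 × 1.151 ≈ 176.29 mph → 176.3 mph.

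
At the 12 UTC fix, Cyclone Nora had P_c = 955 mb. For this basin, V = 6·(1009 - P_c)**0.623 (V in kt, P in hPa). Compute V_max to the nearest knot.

72 kt

ΔP = 1009 − 955 = 54 mb.
54^0.623 ≈ 12.003.
V ≈ 6 × 12.003 ≈ 72.0 kt.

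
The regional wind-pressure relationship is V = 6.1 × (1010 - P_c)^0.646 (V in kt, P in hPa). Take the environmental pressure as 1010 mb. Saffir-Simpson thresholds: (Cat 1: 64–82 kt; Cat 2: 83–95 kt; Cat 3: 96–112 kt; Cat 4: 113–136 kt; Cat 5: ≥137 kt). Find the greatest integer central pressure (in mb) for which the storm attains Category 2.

953 mb

Category 2 begins at V = 83 kt.
Required ΔP = (83/6.1)^(1/0.646) = 13.607^1.548 ≈ 56.89 mb.
P_c ≤ 1010 − 56.89 = 953.11, so the highest integer P_c is 953 mb.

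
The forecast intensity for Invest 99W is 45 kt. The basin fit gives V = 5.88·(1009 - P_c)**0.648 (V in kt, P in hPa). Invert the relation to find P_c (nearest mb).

986 mb

ΔP = (V / 5.88)^(1/0.648) = (45/5.88)^1.543.
45/5.88 = 7.653; 7.653^1.543 ≈ 23.12 mb.
P_c = 1009 − 23.12 = 985.88 ≈ 986 mb.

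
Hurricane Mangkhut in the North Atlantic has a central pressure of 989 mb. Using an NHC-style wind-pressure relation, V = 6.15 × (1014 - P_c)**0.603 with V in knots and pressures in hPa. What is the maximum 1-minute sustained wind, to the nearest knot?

ΔP = 1014 − 989 = 25 mb.
25^0.603 ≈ 6.966.
V ≈ 6.15 × 6.966 ≈ 42.8 kt.

43 kt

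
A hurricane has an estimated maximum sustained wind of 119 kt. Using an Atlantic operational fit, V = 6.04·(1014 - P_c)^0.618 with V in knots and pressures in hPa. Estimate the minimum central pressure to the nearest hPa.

ΔP = (V / 6.04)^(1/0.618) = (119/6.04)^1.618.
119/6.04 = 19.702; 19.702^1.618 ≈ 124.36 hPa.
P_c = 1014 − 124.36 = 889.64 ≈ 890 hPa.

890 hPa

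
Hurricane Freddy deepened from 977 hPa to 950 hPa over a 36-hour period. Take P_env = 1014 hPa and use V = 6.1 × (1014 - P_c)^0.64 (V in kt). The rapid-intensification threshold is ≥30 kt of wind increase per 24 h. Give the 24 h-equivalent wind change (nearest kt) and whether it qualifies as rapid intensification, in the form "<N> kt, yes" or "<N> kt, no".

17 kt, no

V₁: ΔP = 37, V ≈ 6.1 × 37^0.64 ≈ 61.51 kt.
V₂: ΔP = 64, V ≈ 6.1 × 64^0.64 ≈ 87.35 kt.
ΔV over 36 h = 25.84 kt → 24 h equivalent = 25.84 × 24/36 ≈ 17.23 kt.
17 kt < 30 kt ⇒ not rapid intensification.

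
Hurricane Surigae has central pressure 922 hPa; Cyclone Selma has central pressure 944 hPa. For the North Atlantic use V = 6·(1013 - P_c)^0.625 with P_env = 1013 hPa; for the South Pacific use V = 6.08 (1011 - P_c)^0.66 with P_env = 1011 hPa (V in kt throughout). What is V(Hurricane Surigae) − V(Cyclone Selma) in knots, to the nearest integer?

Hurricane Surigae: ΔP = 91; V ≈ 6 × 91^0.625 ≈ 100.59 kt.
Cyclone Selma: ΔP = 67; V ≈ 6.08 × 67^0.66 ≈ 97.52 kt.
Difference ≈ 100.59 − 97.52 = 3.07 → 3 kt.

3 kt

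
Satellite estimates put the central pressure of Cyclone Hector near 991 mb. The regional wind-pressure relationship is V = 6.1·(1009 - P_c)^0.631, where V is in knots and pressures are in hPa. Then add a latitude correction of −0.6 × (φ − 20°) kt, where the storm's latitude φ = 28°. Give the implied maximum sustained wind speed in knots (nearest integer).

ΔP = 1009 − 991 = 18 mb.
18^0.631 ≈ 6.196.
V ≈ 6.1 × 6.196 ≈ 37.8 kt.
Latitude correction: −0.6 × (28 − 20) = -4.8 kt.
Corrected V ≈ 33 kt → 33 kt.

33 kt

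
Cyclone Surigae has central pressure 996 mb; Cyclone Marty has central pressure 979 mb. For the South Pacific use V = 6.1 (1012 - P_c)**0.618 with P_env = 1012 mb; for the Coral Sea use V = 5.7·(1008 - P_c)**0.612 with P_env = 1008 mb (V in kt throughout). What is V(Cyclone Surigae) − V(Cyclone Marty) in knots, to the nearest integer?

Cyclone Surigae: ΔP = 16; V ≈ 6.1 × 16^0.618 ≈ 33.84 kt.
Cyclone Marty: ΔP = 29; V ≈ 5.7 × 29^0.612 ≈ 44.76 kt.
Difference ≈ 33.84 − 44.76 = -10.92 → -11 kt.

-11 kt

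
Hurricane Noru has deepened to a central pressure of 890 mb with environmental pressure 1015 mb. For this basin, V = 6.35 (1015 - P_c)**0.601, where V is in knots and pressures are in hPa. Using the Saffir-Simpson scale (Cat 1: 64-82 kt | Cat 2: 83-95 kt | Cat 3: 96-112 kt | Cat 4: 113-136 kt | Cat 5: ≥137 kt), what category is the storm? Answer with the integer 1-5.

4

ΔP = 1015 − 890 = 125 mb.
V ≈ 6.35 × 125^0.601 = 6.35 × 18.21 ≈ 116 kt.
116 kt falls in the Category 4 band.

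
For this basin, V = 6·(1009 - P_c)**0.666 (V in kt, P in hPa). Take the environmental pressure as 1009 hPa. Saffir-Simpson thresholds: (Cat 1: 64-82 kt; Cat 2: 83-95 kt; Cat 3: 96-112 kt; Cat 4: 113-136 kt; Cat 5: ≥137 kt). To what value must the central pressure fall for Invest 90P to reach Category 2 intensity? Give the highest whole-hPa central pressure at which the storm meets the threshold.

Category 2 begins at V = 83 kt.
Required ΔP = (83/6)^(1/0.666) = 13.833^1.502 ≈ 51.65 hPa.
P_c ≤ 1009 − 51.65 = 957.35, so the highest integer P_c is 957 hPa.

957 hPa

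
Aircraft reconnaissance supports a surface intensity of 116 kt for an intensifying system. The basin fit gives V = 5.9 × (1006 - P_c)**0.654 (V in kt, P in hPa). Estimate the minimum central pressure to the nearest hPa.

911 hPa

ΔP = (V / 5.9)^(1/0.654) = (116/5.9)^1.529.
116/5.9 = 19.661; 19.661^1.529 ≈ 95.06 hPa.
P_c = 1006 − 95.06 = 910.94 ≈ 911 hPa.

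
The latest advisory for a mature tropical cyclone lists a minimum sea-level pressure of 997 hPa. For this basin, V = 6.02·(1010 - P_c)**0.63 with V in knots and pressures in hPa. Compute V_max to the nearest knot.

ΔP = 1010 − 997 = 13 hPa.
13^0.63 ≈ 5.033.
V ≈ 6.02 × 5.033 ≈ 30.3 kt.

30 kt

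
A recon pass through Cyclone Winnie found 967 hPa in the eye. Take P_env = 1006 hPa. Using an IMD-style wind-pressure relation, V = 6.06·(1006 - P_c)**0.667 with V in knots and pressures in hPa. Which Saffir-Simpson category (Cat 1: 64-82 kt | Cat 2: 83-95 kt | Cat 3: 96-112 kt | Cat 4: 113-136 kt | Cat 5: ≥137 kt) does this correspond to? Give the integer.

1

ΔP = 1006 − 967 = 39 hPa.
V ≈ 6.06 × 39^0.667 = 6.06 × 11.51 ≈ 70 kt.
70 kt falls in the Category 1 band.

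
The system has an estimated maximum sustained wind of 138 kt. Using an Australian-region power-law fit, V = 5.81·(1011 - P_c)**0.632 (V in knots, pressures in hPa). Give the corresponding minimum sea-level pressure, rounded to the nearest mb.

ΔP = (V / 5.81)^(1/0.632) = (138/5.81)^1.582.
138/5.81 = 23.752; 23.752^1.582 ≈ 150.23 mb.
P_c = 1011 − 150.23 = 860.77 ≈ 861 mb.

861 mb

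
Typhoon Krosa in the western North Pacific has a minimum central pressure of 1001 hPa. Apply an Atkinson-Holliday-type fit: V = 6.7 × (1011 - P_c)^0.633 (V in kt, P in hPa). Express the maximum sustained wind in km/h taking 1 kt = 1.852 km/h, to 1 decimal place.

ΔP = 1011 − 1001 = 10 hPa.
V ≈ 6.7 × 10^0.633 = 6.7 × 4.295 ≈ 28.779 kt.
28.779 × 1.852 ≈ 53.30 km/h → 53.3 km/h.

53.3 km/h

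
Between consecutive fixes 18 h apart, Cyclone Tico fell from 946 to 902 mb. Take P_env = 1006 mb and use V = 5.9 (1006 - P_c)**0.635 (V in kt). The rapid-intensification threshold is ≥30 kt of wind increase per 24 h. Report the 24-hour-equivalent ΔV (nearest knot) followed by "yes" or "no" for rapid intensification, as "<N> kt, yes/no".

44 kt, yes

V₁: ΔP = 60, V ≈ 5.9 × 60^0.635 ≈ 79.43 kt.
V₂: ΔP = 104, V ≈ 5.9 × 104^0.635 ≈ 112.63 kt.
ΔV over 18 h = 33.20 kt → 24 h equivalent = 33.20 × 24/18 ≈ 44.27 kt.
44 kt ≥ 30 kt ⇒ rapid intensification.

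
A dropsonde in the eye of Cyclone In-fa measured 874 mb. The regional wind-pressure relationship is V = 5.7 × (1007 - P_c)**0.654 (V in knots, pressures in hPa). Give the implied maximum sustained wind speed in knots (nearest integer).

ΔP = 1007 − 874 = 133 mb.
133^0.654 ≈ 24.491.
V ≈ 5.7 × 24.491 ≈ 139.6 kt.

140 kt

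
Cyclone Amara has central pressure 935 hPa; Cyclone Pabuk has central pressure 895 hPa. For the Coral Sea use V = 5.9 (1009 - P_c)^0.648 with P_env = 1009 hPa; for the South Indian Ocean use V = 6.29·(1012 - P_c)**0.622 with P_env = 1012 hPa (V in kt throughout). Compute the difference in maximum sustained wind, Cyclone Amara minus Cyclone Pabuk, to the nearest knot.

Cyclone Amara: ΔP = 74; V ≈ 5.9 × 74^0.648 ≈ 95.97 kt.
Cyclone Pabuk: ΔP = 117; V ≈ 6.29 × 117^0.622 ≈ 121.64 kt.
Difference ≈ 95.97 − 121.64 = -25.67 → -26 kt.

-26 kt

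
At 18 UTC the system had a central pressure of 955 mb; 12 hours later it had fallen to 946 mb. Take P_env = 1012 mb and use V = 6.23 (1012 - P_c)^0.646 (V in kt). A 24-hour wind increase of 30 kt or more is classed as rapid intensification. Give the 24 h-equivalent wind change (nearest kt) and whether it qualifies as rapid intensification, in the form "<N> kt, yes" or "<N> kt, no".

17 kt, no

V₁: ΔP = 57, V ≈ 6.23 × 57^0.646 ≈ 84.88 kt.
V₂: ΔP = 66, V ≈ 6.23 × 66^0.646 ≈ 93.31 kt.
ΔV over 12 h = 8.43 kt → 24 h equivalent = 8.43 × 24/12 ≈ 16.86 kt.
17 kt < 30 kt ⇒ not rapid intensification.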